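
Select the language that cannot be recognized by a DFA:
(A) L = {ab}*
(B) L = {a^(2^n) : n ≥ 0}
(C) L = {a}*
(B) {a^(2^n) : n ≥ 0}

(B) L = {a^(2^n) : n ≥ 0} is NOT regular.

The pumping lemma can be used to prove this:
After pumping, length is no longer a power of 2

The other languages are regular because they can be recognized by finite automata.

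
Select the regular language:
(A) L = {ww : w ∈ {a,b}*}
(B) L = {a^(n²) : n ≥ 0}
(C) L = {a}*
(C) {a}*

(C) L = {a}* is regular.

This can be recognized by a finite automaton (DFA/NFA).
Regular expressions like {a}* define regular languages.

The other choices are not regular:
- {ww : w ∈ {a,b}*}: After pumping, the two halves no longer match
- {a^(n²) : n ≥ 0}: After pumping, length is no longer a perfect square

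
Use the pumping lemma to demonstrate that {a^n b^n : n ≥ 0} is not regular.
Assume for contradiction that L is regular, and let p ≥ 1 be the pumping length given by the pumping lemma.
Choose s = a^p b^p. Then s ∈ L and |s| = 2p ≥ p.
By the pumping lemma, s = xyz for some x, y, z with |xy| ≤ p, |y| ≥ 1, and xy^i z ∈ L for every i ≥ 0.
Since |xy| ≤ p and the first p symbols of s are all a's, we must have y = a^k for some k with 1 ≤ k ≤ p.

Take i = 2: xy²z = a^(p + k) b^p.
This string has p + k a's but p b's, and p + k > p because k ≥ 1. So xy²z ∉ L.

This contradicts the pumping lemma, which requires xy^i z ∈ L for all i ≥ 0.
Hence L = {a^n b^n : n ≥ 0} is not regular. ∎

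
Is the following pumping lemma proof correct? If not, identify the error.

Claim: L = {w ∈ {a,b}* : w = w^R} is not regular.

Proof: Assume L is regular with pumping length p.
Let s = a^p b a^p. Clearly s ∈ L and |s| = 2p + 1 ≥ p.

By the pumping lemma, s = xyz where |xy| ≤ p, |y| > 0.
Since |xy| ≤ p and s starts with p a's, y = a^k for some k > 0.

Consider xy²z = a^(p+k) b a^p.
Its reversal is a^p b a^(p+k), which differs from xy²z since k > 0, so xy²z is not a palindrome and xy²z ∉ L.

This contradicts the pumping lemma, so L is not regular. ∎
The proof is correct.

This proof is valid because:
1. s = a^p b a^p is in L and is chosen in terms of p, so |s| ≥ p holds for every p
2. The decomposition analysis is correct: |xy| ≤ p forces y to lie inside the leading a's
3. The contradiction is valid: a^(p+k) b a^p has more a's before the b than after it, so it is not a palindrome
4. The conclusion follows logically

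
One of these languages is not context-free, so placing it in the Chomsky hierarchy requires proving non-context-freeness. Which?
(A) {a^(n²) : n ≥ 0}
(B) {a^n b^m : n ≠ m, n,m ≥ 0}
(A) {a^(n²) : n ≥ 0}

(A) {a^(n²) : n ≥ 0} requires the CFL pumping lemma.

- {a^n b^m : n ≠ m, n,m ≥ 0} is context-free (but not regular)
  • Can be shown non-regular with the regular pumping lemma
  • After pumping a's, we can make n = m

- {a^(n²) : n ≥ 0} is NOT context-free
  • Requires the CFL pumping lemma to prove
  • Gaps between squares grow unboundedly

The CFL pumping lemma is "stronger" in that it can prove non-membership
in the larger class of context-free languages.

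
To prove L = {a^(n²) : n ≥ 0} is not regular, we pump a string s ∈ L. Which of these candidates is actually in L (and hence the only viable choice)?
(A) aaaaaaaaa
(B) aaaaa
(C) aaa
(A) aaaaaaaaa

The pumping lemma is applied to a string s that lies in L, so first check membership of each option:
- (A) aaaaaaaaa has length 9 = 3², a perfect square, so it is in L ✓
- (B) aaaaa has length 5, strictly between 2² = 4 and 3² = 9, so it is not in L ✗
- (C) aaa has length 3, strictly between 1² = 1 and 2² = 4, so it is not in L ✗

Only (A) aaaaaaaaa is in L, so it is the only candidate that could play the role of s.
(In a complete proof one picks s in terms of the pumping length p so that |s| ≥ p is guaranteed; a fixed string like aaaaaaaaa illustrates the shape of such an s.)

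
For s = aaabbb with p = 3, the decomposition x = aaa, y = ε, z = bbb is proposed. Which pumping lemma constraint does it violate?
Violated: |y| > 0

The decomposition x = aaa, y = ε, z = bbb for s = aaabbb with p = 3
violates the constraint: |y| > 0

|y| = 0, but the pumping lemma requires |y| > 0 (y must be non-empty).

Pumping lemma constraints:
1. xyz = s (decomposition is valid)
2. |xy| ≤ p
3. |y| > 0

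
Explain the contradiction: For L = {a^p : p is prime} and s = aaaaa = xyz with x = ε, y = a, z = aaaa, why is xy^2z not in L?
xy²z = aaaaaa ∉ L

Pumping with i = 2 replaces y = a by y² = aa:
- Original: s = xyz = aaaaa; aaaaa has length 5, which is prime, so it is in L
- Pumped: xy²z = ε · aa · aaaa = aaaaaa
- aaaaaa has length 6 = 2 × 3, which is not prime, so it is not in L

The pumping lemma would require xy²z ∈ L, so this decomposition yields a contradiction.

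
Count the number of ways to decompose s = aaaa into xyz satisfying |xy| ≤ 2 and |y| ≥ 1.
3

For s = 'aaaa' with pumping length p = 2:

Constraints: |xy| ≤ 2, |y| > 0

Valid decompositions (|xy| ≤ p, |y| ≥ 1):
  • x='', y='a', z='aaa'
  • x='a', y='a', z='aa'
  • x='', y='aa', z='aa'

Total count: 3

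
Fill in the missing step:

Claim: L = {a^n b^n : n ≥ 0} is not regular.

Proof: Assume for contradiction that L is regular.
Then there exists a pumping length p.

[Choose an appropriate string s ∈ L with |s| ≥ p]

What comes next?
s = a^p b^p

This string is in L (has equal a's and b's) and has length 2p ≥ p.
Any decomposition xyz with |xy| ≤ p means y consists only of a's,
so pumping will unbalance the counts.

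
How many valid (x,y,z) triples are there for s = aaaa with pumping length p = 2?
3

For s = 'aaaa' with pumping length p = 2:

Constraints: |xy| ≤ 2, |y| > 0

Valid decompositions (|xy| ≤ p, |y| ≥ 1):
  • x='', y='a', z='aaa'
  • x='a', y='a', z='aa'
  • x='', y='aa', z='aa'

Total count: 3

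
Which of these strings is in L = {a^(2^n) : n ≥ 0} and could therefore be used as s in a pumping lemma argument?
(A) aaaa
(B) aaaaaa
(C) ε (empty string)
(A) aaaa

The pumping lemma is applied to a string s that lies in L, so first check membership of each option:
- (A) aaaa has length 4 = 2^2, so it is in L ✓
- (B) aaaaaa has length 6, strictly between 2^2 = 4 and 2^3 = 8, so it is not in L ✗
- (C) ε has length 0, which is not a power of 2, so it is not in L ✗

Only (A) aaaa is in L, so it is the only candidate that could play the role of s.
(In a complete proof one picks s in terms of the pumping length p so that |s| ≥ p is guaranteed; a fixed string like aaaa illustrates the shape of such an s.)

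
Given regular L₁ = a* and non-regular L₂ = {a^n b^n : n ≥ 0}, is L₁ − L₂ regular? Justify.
Yes — L₁ − L₂ is regular.

The only string of a* that lies in {a^n b^n} is ε, so L₁ − L₂ = a* − {ε} = a⁺ = aa*, which is regular.

Note that the bare facts "L₁ regular, L₂ non-regular" do not settle the question by themselves: the closure of regular languages under ∪, ∩, complement and difference applies only when BOTH operands are regular. With a non-regular operand the result can come out regular or non-regular depending on the specific languages, so one has to work out L₁ − L₂ for this particular pair, as above.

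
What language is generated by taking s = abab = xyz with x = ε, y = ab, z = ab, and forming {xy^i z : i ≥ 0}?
{xy^i z : i ≥ 0} = {(ab)^(i+1) : i ≥ 0} = {ab, abab, ababab, ...}

With x = ε, y = ab, z = ab: Pumping 'ab' gives strings of alternating a's and b's.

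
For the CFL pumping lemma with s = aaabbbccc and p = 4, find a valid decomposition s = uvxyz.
u='aa', v='a', x='bb', y='b', z='ccc'

For s = aaabbbccc with pumping length p = 4:

One valid decomposition:
- u = 'aa'
- v = 'a'
- x = 'bb'
- y = 'b'
- z = 'ccc'

Verification:
- uvxyz = 'aa' + 'a' + 'bb' + 'b' + 'ccc' = aaabbbccc ✓
- |vxy| = |'abbb'| = 4 ≤ 4 ✓
- |vy| = |'ab'| = 2 > 0 ✓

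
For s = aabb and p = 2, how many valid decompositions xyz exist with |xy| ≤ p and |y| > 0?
3

For s = 'aabb' with pumping length p = 2:

Constraints: |xy| ≤ 2, |y| > 0

Valid decompositions (|xy| ≤ p, |y| ≥ 1):
  • x='', y='a', z='abb'
  • x='a', y='a', z='bb'
  • x='', y='aa', z='bb'

Total count: 3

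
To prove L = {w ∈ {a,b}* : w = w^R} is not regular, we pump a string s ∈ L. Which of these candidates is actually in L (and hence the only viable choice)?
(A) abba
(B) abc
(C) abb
(A) abba

The pumping lemma is applied to a string s that lies in L, so first check membership of each option:
- (A) abba reversed is abba, the same string, so it is a palindrome and is in L ✓
- (B) abc reversed is cba ≠ abc, so it is not a palindrome and is not in L ✗
- (C) abb reversed is bba ≠ abb, so it is not a palindrome and is not in L ✗

Only (A) abba is in L, so it is the only candidate that could play the role of s.
(In a complete proof one picks s in terms of the pumping length p so that |s| ≥ p is guaranteed; a fixed string like abba illustrates the shape of such an s.)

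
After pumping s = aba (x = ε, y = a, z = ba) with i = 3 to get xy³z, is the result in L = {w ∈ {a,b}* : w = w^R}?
No

xy³z = ε · aaa · ba = aaaba.
aaaba reversed is abaaa ≠ aaaba, so it is not a palindrome and is not in L.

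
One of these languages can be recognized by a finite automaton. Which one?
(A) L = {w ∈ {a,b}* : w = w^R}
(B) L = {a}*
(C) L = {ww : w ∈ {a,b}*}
(B) {a}*

(B) L = {a}* is regular.

This can be recognized by a finite automaton (DFA/NFA).
Regular expressions like {a}* define regular languages.

The other choices are not regular:
- {w ∈ {a,b}* : w = w^R}: After pumping, the string is no longer symmetric
- {ww : w ∈ {a,b}*}: After pumping, the two halves no longer match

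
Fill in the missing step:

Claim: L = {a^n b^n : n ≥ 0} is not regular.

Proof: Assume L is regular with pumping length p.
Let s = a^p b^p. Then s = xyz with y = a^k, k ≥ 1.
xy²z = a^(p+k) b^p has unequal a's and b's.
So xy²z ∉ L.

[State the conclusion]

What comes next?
This contradicts the pumping lemma for regular languages,
which guarantees xy^i z ∈ L for all i ≥ 0.

Since our assumption that L is regular leads to a contradiction,
we conclude that L = {a^n b^n : n ≥ 0} is NOT regular. ∎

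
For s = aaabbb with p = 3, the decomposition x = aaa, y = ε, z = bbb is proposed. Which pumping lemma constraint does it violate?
Violated: |y| > 0

The decomposition x = aaa, y = ε, z = bbb for s = aaabbb with p = 3
violates the constraint: |y| > 0

|y| = 0, but the pumping lemma requires |y| > 0 (y must be non-empty).

Pumping lemma constraints:
1. xyz = s (decomposition is valid)
2. |xy| ≤ p
3. |y| > 0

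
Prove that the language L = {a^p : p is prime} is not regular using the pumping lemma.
Assume for contradiction that L is regular, and let p ≥ 1 be the pumping length given by the pumping lemma.
Choose a prime q with q ≥ p (one exists because there are infinitely many primes) and let s = a^q. Then s ∈ L and |s| = q ≥ p.
By the pumping lemma, s = xyz for some x, y, z with |xy| ≤ p, |y| ≥ 1, and xy^i z ∈ L for every i ≥ 0.
Here y = a^k for some k with 1 ≤ k ≤ p, and xy^i z = a^(q + (i − 1)k) for every i ≥ 0.

Take i = q + 1: |xy^(q+1) z| = q + qk = q(k + 1).
Both factors satisfy q ≥ 2 and k + 1 ≥ 2, so q(k + 1) is composite, and xy^(q+1) z ∉ L.

This contradicts the pumping lemma, which requires xy^i z ∈ L for all i ≥ 0.
Hence L = {a^p : p is prime} is not regular. ∎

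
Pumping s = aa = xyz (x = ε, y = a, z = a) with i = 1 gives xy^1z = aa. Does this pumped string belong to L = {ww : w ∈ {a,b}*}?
Yes

xy¹z = ε · a · a = aa.
aa splits into halves a · a, which are equal, so it is in L (w = a).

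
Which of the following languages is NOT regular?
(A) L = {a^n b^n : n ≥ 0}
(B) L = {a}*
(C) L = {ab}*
(A) {a^n b^n : n ≥ 0}

(A) L = {a^n b^n : n ≥ 0} is NOT regular.

The pumping lemma can be used to prove this:
After pumping, the number of a's and b's become unequal

The other languages are regular because they can be recognized by finite automata.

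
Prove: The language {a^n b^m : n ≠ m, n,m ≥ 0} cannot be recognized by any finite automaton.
Assume for contradiction that L is regular, and let p ≥ 1 be the pumping length given by the pumping lemma.
Choose s = a^p b^(p + p!). Then s ∈ L because p ≠ p + p! (as p! ≥ 1), and |s| ≥ p.
By the pumping lemma, s = xyz for some x, y, z with |xy| ≤ p, |y| ≥ 1, and xy^i z ∈ L for every i ≥ 0.
Since |xy| ≤ p and the first p symbols of s are all a's, y = a^k for some k with 1 ≤ k ≤ p.
For every i ≥ 0, xy^i z = a^(p + (i − 1)k) b^(p + p!).

Because 1 ≤ k ≤ p, k divides p!. Let t = p!/k (a positive integer) and take i = t + 1.
Then the number of a's is p + tk = p + p!, which equals the number of b's.
So xy^(t+1) z = a^(p + p!) b^(p + p!) has equally many a's and b's and is NOT in L.

This contradicts the pumping lemma, which requires xy^i z ∈ L for all i ≥ 0.
Hence L = {a^n b^m : n ≠ m, n,m ≥ 0} is not regular. ∎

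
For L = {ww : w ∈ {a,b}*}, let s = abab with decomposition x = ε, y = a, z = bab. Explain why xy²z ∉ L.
xy²z = aabab ∉ L

Pumping with i = 2 replaces y = a by y² = aa:
- Original: s = xyz = abab; abab splits into halves ab · ab, which are equal, so it is in L (w = ab)
- Pumped: xy²z = ε · aa · bab = aabab
- aabab has odd length 5, so it cannot be written as ww and is not in L

The pumping lemma would require xy²z ∈ L, so this decomposition yields a contradiction.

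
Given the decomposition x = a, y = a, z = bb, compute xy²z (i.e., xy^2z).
aaabb

Given x = 'a', y = 'a', z = 'bb' and i = 2:

xy^2z = x + y·y·...·y (2 times) + z
       = 'a' + 'a'^2 + 'bb'
       = 'a' + 'aa' + 'bb'
       = 'aaabb'

The pumped string is 'aaabb' with length 5.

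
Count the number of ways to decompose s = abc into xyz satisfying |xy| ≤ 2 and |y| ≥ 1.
3

For s = 'abc' with pumping length p = 2:

Constraints: |xy| ≤ 2, |y| > 0

Valid decompositions (|xy| ≤ p, |y| ≥ 1):
  • x='', y='a', z='bc'
  • x='a', y='b', z='c'
  • x='', y='ab', z='c'

Total count: 3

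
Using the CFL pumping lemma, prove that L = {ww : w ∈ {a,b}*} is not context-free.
Assume for contradiction that L is context-free, and let p ≥ 1 be the pumping length given by the pumping lemma for CFLs.
Choose s = a^p b^p a^p b^p. Then s ∈ L (take w = a^p b^p) and |s| = 4p ≥ p.
By the CFL pumping lemma, s = uvxyz for some u, v, x, y, z with |vxy| ≤ p, |vy| ≥ 1, and uv^i xy^i z ∈ L for every i ≥ 0.

Write s as four blocks A₁ B₁ A₂ B₂ with A₁ = A₂ = a^p and B₁ = B₂ = b^p. Since |vxy| ≤ p, the window vxy lies inside at most two adjacent blocks. Take i = 0 and let t = uxz, so |t| = 4p − |vy| with 1 ≤ |vy| ≤ p. If |t| is odd, t ∉ L immediately, so assume |vy| is even (hence |vy| ≥ 2) and |t|/2 = 2p − |vy|/2, which satisfies p ≤ |t|/2 ≤ 2p − 1.

Case 1 (vxy inside A₁B₁): t = a^(p−j) b^(p−l) a^p b^p with j + l = |vy|. The second half of t has length < 2p, so it is a suffix of the trailing a^p b^p and ends in b; the first half is a^(p−j) b^(p−l) a^((j+l)/2), which ends in a because (j+l)/2 ≥ 1. The halves differ, so t ∉ L.

Case 2 (vxy inside B₁A₂, straddling the middle): t = a^p b^(p−j) a^(p−l) b^p with j + l = |vy|. If t = ww, then w is a prefix of t of length ≥ p, so w begins with a^p; and w is a suffix of t of length ≥ p, so w ends with b^p. That forces |w| ≥ 2p, contradicting |w| = |t|/2 ≤ 2p − 1. So t ∉ L.

Case 3 (vxy inside A₂B₂): t = a^p b^p a^(p−j) b^(p−l) with j + l = |vy|. The first half of t is a prefix of a^p b^p, so it begins with a; the second half is b^((j+l)/2) a^(p−j) b^(p−l), which begins with b. The halves differ, so t ∉ L.

In every case uv⁰xy⁰z = uxz ∉ L.

This contradicts the CFL pumping lemma, which requires uv^i xy^i z ∈ L for all i ≥ 0.
Hence L = {ww : w ∈ {a,b}*} is not context-free. ∎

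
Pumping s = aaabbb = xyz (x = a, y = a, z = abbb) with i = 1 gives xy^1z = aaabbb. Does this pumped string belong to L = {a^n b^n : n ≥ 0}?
Yes

xy¹z = a · a · abbb = aaabbb.
aaabbb = a^3 b^3 has equal counts (3 = 3), so it is in L.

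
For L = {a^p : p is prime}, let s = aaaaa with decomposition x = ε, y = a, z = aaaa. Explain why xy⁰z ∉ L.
xy⁰z = aaaa ∉ L

Pumping with i = 0 replaces y = a by y⁰ = ε:
- Original: s = xyz = aaaaa; aaaaa has length 5, which is prime, so it is in L
- Pumped: xy⁰z = ε · ε · aaaa = aaaa
- aaaa has length 4 = 2 × 2, which is not prime, so it is not in L

The pumping lemma would require xy⁰z ∈ L, so this decomposition yields a contradiction.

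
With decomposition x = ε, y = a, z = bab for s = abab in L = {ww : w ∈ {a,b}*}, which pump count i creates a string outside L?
i = 2

xy²z = ε · aa · bab = aabab; aabab has odd length 5, so it cannot be written as ww and is not in L.
(Other choices also work, e.g. i = 0, 3; only i = 1 is guaranteed to stay in L since xy¹z = s.)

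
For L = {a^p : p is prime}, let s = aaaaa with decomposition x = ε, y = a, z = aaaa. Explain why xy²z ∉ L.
xy²z = aaaaaa ∉ L

Pumping with i = 2 replaces y = a by y² = aa:
- Original: s = xyz = aaaaa; aaaaa has length 5, which is prime, so it is in L
- Pumped: xy²z = ε · aa · aaaa = aaaaaa
- aaaaaa has length 6 = 2 × 3, which is not prime, so it is not in L

The pumping lemma would require xy²z ∈ L, so this decomposition yields a contradiction.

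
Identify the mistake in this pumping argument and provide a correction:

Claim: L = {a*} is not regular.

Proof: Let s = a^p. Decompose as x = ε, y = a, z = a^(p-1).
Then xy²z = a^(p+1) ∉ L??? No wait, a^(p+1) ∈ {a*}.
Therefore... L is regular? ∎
Error: The proof attempts to show a*  is not regular, but a* IS regular!

Correction: a* is a regular language (recognized by a simple DFA with one accepting state and self-loop on 'a'). The pumping lemma can only prove non-regularity, not regularity. For regular languages, pumping always works.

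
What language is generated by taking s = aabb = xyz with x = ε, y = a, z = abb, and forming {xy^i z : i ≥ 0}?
{xy^i z : i ≥ 0} = {a^(i+1) b^2 : i ≥ 0} = {abb, aabb, aaabb, ...}

With x = ε, y = a, z = abb: Starting with aabb and pumping the first 'a' (z = abb keeps the second 'a'), we get strings with i+1 a's followed by 2 b's for i = 0, 1, 2, ...; note bb is not produced because z always contributes one a.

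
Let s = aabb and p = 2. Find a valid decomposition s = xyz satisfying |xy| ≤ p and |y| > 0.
x = '', y = 'aa', z = 'bb'

For s = aabb and p = 2, one valid decomposition is:
- x = '' (length 0)
- y = 'aa' (length 2)
- z = 'bb' (length 2)

Verification:
- xyz = '' + 'aa' + 'bb' = aabb ✓
- |xy| = 2 ≤ 2 ✓
- |y| = 2 > 0 ✓

All pumping lemma constraints are satisfied.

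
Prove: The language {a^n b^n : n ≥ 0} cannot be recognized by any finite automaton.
Assume for contradiction that L is regular, and let p ≥ 1 be the pumping length given by the pumping lemma.
Choose s = a^p b^p. Then s ∈ L and |s| = 2p ≥ p.
By the pumping lemma, s = xyz for some x, y, z with |xy| ≤ p, |y| ≥ 1, and xy^i z ∈ L for every i ≥ 0.
Since |xy| ≤ p and the first p symbols of s are all a's, we must have y = a^k for some k with 1 ≤ k ≤ p.

Take i = 2: xy²z = a^(p + k) b^p.
This string has p + k a's but p b's, and p + k > p because k ≥ 1. So xy²z ∉ L.

This contradicts the pumping lemma, which requires xy^i z ∈ L for all i ≥ 0.
Hence L = {a^n b^n : n ≥ 0} is not regular. ∎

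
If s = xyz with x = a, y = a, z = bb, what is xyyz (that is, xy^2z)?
aaabb

Given x = 'a', y = 'a', z = 'bb' and i = 2:

xy^2z = x + y·y·...·y (2 times) + z
       = 'a' + 'a'^2 + 'bb'
       = 'a' + 'aa' + 'bb'
       = 'aaabb'

The pumped string is 'aaabb' with length 5.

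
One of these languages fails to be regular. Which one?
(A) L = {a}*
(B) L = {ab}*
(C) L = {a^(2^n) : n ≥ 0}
(C) {a^(2^n) : n ≥ 0}

(C) L = {a^(2^n) : n ≥ 0} is NOT regular.

The pumping lemma can be used to prove this:
After pumping, length is no longer a power of 2

The other languages are regular because they can be recognized by finite automata.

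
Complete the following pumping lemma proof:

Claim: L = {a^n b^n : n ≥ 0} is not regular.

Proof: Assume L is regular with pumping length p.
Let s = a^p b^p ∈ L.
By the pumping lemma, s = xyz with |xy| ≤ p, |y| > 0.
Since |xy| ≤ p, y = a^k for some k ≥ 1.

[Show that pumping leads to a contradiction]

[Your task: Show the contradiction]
Consider xy²z = a^(p+k) b^p.

Since k ≥ 1, we have p + k > p.
So xy²z has more a's than b's: (p+k) a's vs p b's.
This means xy²z ∉ L because a^n b^n requires equal counts.

This contradicts the pumping lemma which states xy²z ∈ L.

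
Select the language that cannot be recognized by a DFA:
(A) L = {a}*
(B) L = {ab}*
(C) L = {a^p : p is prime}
(C) {a^p : p is prime}

(C) L = {a^p : p is prime} is NOT regular.

The pumping lemma can be used to prove this:
After pumping, the length becomes composite

The other languages are regular because they can be recognized by finite automata.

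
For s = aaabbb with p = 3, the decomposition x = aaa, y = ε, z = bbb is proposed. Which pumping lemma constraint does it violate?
Violated: |y| > 0

The decomposition x = aaa, y = ε, z = bbb for s = aaabbb with p = 3
violates the constraint: |y| > 0

|y| = 0, but the pumping lemma requires |y| > 0 (y must be non-empty).

Pumping lemma constraints:
1. xyz = s (decomposition is valid)
2. |xy| ≤ p
3. |y| > 0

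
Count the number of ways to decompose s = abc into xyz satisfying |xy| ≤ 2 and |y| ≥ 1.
3

For s = 'abc' with pumping length p = 2:

Constraints: |xy| ≤ 2, |y| > 0

Valid decompositions (|xy| ≤ p, |y| ≥ 1):
  • x='', y='a', z='bc'
  • x='a', y='b', z='c'
  • x='', y='ab', z='c'

Total count: 3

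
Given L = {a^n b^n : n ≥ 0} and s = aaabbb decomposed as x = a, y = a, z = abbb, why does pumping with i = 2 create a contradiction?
xy²z = aaaabbb ∉ L

Pumping with i = 2 replaces y = a by y² = aa:
- Original: s = xyz = aaabbb; aaabbb = a^3 b^3 has equal counts (3 = 3), so it is in L
- Pumped: xy²z = a · aa · abbb = aaaabbb
- aaaabbb has 4 a's and 3 b's; 4 ≠ 3, so it is not in L

The pumping lemma would require xy²z ∈ L, so this decomposition yields a contradiction.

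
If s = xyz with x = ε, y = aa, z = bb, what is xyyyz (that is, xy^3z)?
aaaaaabb

Given x = '', y = 'aa', z = 'bb' and i = 3:

xy^3z = x + y·y·...·y (3 times) + z
       = '' + 'aa'^3 + 'bb'
       = '' + 'aaaaaa' + 'bb'
       = 'aaaaaabb'

The pumped string is 'aaaaaabb' with length 8.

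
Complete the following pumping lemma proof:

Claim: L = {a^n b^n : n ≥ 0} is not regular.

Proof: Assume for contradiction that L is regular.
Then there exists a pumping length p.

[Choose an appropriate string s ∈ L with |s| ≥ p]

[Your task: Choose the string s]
s = a^p b^p

This string is in L (has equal a's and b's) and has length 2p ≥ p.
Any decomposition xyz with |xy| ≤ p means y consists only of a's,
so pumping will unbalance the counts.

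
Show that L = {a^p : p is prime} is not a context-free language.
Assume for contradiction that L is context-free, and let p ≥ 1 be the pumping length given by the pumping lemma for CFLs.
Choose a prime q with q ≥ p and let s = a^q. Then s ∈ L and |s| = q ≥ p.
By the CFL pumping lemma, s = uvxyz for some u, v, x, y, z with |vxy| ≤ p, |vy| ≥ 1, and uv^i xy^i z ∈ L for every i ≥ 0.
All symbols are a's, so only lengths matter: let k = |vy|, with 1 ≤ k ≤ p. Then |uv^i xy^i z| = q + (i − 1)k.

Take i = q + 1: the length is q + qk = q(k + 1).
Both factors satisfy q ≥ 2 and k + 1 ≥ 2, so q(k + 1) is composite and uv^(q+1) xy^(q+1) z ∉ L.

This contradicts the CFL pumping lemma, which requires uv^i xy^i z ∈ L for all i ≥ 0.
Hence L = {a^p : p is prime} is not context-free. ∎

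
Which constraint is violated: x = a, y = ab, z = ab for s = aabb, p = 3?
Violated: xyz = s

The decomposition x = a, y = ab, z = ab for s = aabb with p = 3
violates the constraint: xyz = s

xyz = 'a' + 'ab' + 'ab' = 'aabab' ≠ 'aabb' = s. The decomposition doesn't reconstruct s.

Pumping lemma constraints:
1. xyz = s (decomposition is valid)
2. |xy| ≤ p
3. |y| > 0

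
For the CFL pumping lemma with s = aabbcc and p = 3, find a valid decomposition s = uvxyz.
u='aa', v='b', x='b', y='c', z='c'

For s = aabbcc with pumping length p = 3:

One valid decomposition:
- u = 'aa'
- v = 'b'
- x = 'b'
- y = 'c'
- z = 'c'

Verification:
- uvxyz = 'aa' + 'b' + 'b' + 'c' + 'c' = aabbcc ✓
- |vxy| = |'bbc'| = 3 ≤ 3 ✓
- |vy| = |'bc'| = 2 > 0 ✓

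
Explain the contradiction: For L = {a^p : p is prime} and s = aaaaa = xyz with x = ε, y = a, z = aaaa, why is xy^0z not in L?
xy⁰z = aaaa ∉ L

Pumping with i = 0 replaces y = a by y⁰ = ε:
- Original: s = xyz = aaaaa; aaaaa has length 5, which is prime, so it is in L
- Pumped: xy⁰z = ε · ε · aaaa = aaaa
- aaaa has length 4 = 2 × 2, which is not prime, so it is not in L

The pumping lemma would require xy⁰z ∈ L, so this decomposition yields a contradiction.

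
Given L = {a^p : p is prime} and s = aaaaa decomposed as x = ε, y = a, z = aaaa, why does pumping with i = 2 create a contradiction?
xy²z = aaaaaa ∉ L

Pumping with i = 2 replaces y = a by y² = aa:
- Original: s = xyz = aaaaa; aaaaa has length 5, which is prime, so it is in L
- Pumped: xy²z = ε · aa · aaaa = aaaaaa
- aaaaaa has length 6 = 2 × 3, which is not prime, so it is not in L

The pumping lemma would require xy²z ∈ L, so this decomposition yields a contradiction.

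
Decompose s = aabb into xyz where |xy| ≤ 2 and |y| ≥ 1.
x = '', y = 'a', z = 'abb'

For s = aabb and p = 2, one valid decomposition is:
- x = '' (length 0)
- y = 'a' (length 1)
- z = 'abb' (length 3)

Verification:
- xyz = '' + 'a' + 'abb' = aabb ✓
- |xy| = 1 ≤ 2 ✓
- |y| = 1 > 0 ✓

All pumping lemma constraints are satisfied.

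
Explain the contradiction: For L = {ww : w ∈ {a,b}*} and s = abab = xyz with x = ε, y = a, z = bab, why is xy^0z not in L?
xy⁰z = bab ∉ L

Pumping with i = 0 replaces y = a by y⁰ = ε:
- Original: s = xyz = abab; abab splits into halves ab · ab, which are equal, so it is in L (w = ab)
- Pumped: xy⁰z = ε · ε · bab = bab
- bab has odd length 3, so it cannot be written as ww and is not in L

The pumping lemma would require xy⁰z ∈ L, so this decomposition yields a contradiction.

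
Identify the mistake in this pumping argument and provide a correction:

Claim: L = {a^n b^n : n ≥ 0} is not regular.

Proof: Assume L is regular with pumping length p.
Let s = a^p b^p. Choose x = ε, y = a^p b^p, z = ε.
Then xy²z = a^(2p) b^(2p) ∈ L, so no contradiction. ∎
Error: The decomposition violates |xy| ≤ p. With y = a^p b^p, |xy| = |y| = 2p > p. (The proof also miscomputes xy²z, which would be a^p b^p a^p b^p rather than a^(2p) b^(2p), and it wrongly treats one harmless decomposition as settling the matter — the prover does not get to choose the decomposition.)

Correction: The pumping lemma requires |xy| ≤ p, and the argument must handle every decomposition satisfying |xy| ≤ p, |y| ≥ 1. Since s starts with p a's, any such y consists only of a's, say y = a^k with k ≥ 1. Then xy²z = a^(p+k) b^p has unequal numbers of a's and b's, so xy²z ∉ L — the required contradiction.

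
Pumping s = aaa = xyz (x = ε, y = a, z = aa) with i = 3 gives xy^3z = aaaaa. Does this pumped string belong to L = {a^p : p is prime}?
Yes

xy³z = ε · aaa · aa = aaaaa.
aaaaa has length 5, which is prime, so it is in L.
(A single pumped string landing in L is not a contradiction by itself; a non-regularity proof needs some i for which xy^i z ∉ L, for every admissible decomposition.)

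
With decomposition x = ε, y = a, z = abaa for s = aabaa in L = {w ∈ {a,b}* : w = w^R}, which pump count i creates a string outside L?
i = 2

xy²z = ε · aa · abaa = aaabaa; aaabaa reversed is aabaaa ≠ aaabaa, so it is not a palindrome and is not in L.
(Other choices also work, e.g. i = 0, 3; only i = 1 is guaranteed to stay in L since xy¹z = s.)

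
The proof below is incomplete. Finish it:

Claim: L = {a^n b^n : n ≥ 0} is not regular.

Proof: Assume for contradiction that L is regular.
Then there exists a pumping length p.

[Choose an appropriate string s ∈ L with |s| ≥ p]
s = a^p b^p

This string is in L (has equal a's and b's) and has length 2p ≥ p.
Any decomposition xyz with |xy| ≤ p means y consists only of a's,
so pumping will unbalance the counts.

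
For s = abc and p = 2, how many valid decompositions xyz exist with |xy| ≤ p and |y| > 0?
3

For s = 'abc' with pumping length p = 2:

Constraints: |xy| ≤ 2, |y| > 0

Valid decompositions (|xy| ≤ p, |y| ≥ 1):
  • x='', y='a', z='bc'
  • x='a', y='b', z='c'
  • x='', y='ab', z='c'

Total count: 3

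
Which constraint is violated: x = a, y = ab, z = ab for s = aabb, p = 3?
Violated: xyz = s

The decomposition x = a, y = ab, z = ab for s = aabb with p = 3
violates the constraint: xyz = s

xyz = 'a' + 'ab' + 'ab' = 'aabab' ≠ 'aabb' = s. The decomposition doesn't reconstruct s.

Pumping lemma constraints:
1. xyz = s (decomposition is valid)
2. |xy| ≤ p
3. |y| > 0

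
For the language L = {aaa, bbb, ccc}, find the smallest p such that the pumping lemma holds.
p = 4

For a finite language L, the pumping lemma holds vacuously if p > max|s| for s ∈ L.

The longest string in L = {aaa, bbb, ccc} has length 3.
If p = 4, then no string s ∈ L has |s| ≥ p, so the condition is vacuously true.

The minimum pumping length is p = 4.

Why no smaller p works: for any p ≤ 3, the longest string s ∈ L has |s| = 3 ≥ p, so it would
have to be pumpable; but pumping up (i = 2, 3, ...) produces ever longer strings, which cannot all lie in the
finite language L. So the pumping property fails for every p ≤ 3.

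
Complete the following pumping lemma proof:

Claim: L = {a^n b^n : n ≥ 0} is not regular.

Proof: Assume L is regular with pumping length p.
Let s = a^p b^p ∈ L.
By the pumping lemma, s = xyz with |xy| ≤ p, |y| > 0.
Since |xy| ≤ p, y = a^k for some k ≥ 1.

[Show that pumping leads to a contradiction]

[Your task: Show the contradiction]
Consider xy²z = a^(p+k) b^p.

Since k ≥ 1, we have p + k > p.
So xy²z has more a's than b's: (p+k) a's vs p b's.
This means xy²z ∉ L because a^n b^n requires equal counts.

This contradicts the pumping lemma which states xy²z ∈ L.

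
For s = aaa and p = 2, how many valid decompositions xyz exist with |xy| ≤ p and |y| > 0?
3

For s = 'aaa' with pumping length p = 2:

Constraints: |xy| ≤ 2, |y| > 0

Valid decompositions (|xy| ≤ p, |y| ≥ 1):
  • x='', y='a', z='aa'
  • x='a', y='a', z='a'
  • x='', y='aa', z='a'

Total count: 3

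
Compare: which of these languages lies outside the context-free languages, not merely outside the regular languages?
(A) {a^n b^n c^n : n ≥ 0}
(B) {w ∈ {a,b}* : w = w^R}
(A) {a^n b^n c^n : n ≥ 0}

(A) {a^n b^n c^n : n ≥ 0} requires the CFL pumping lemma.

- {w ∈ {a,b}* : w = w^R} is context-free (but not regular)
  • Can be shown non-regular with the regular pumping lemma
  • After pumping, the string is no longer symmetric

- {a^n b^n c^n : n ≥ 0} is NOT context-free
  • Requires the CFL pumping lemma to prove
  • Cannot maintain three equal counts simultaneously

The CFL pumping lemma is "stronger" in that it can prove non-membership
in the larger class of context-free languages.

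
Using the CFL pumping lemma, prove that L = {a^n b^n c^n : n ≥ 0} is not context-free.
Assume for contradiction that L is context-free, and let p ≥ 1 be the pumping length given by the pumping lemma for CFLs.
Choose s = a^p b^p c^p. Then s ∈ L and |s| = 3p ≥ p.
By the CFL pumping lemma, s = uvxyz for some u, v, x, y, z with |vxy| ≤ p, |vy| ≥ 1, and uv^i xy^i z ∈ L for every i ≥ 0.

Because |vxy| ≤ p, the window vxy cannot contain both an a and a c: any substring of s containing both must include the entire block b^p plus at least one a and one c, so it has length ≥ p + 2 > p.
Hence at least one of the letters a, c does not occur in vy at all.

Take i = 0: the string uxz is obtained from s by deleting |vy| ≥ 1 symbols, so |uxz| = 3p − |vy| < 3p.
But the letter (a or c) that does not occur in vy still occurs exactly p times in uxz. Every string of L with exactly p copies of some letter is a^p b^p c^p, of length 3p. Since |uxz| < 3p, uxz ∉ L.

This contradicts the CFL pumping lemma, which requires uv^i xy^i z ∈ L for all i ≥ 0.
Hence L = {a^n b^n c^n : n ≥ 0} is not context-free. ∎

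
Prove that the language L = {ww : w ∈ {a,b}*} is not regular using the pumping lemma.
Assume for contradiction that L is regular, and let p ≥ 1 be the pumping length given by the pumping lemma.
Choose s = a^p b a^p b. Then s ∈ L (take w = a^p b) and |s| = 2p + 2 ≥ p.
By the pumping lemma, s = xyz for some x, y, z with |xy| ≤ p, |y| ≥ 1, and xy^i z ∈ L for every i ≥ 0.
Since |xy| ≤ p and the first p symbols of s are all a's, y = a^k for some k with 1 ≤ k ≤ p.

Take i = 2: t = xy²z = a^(p + k) b a^p b.
Suppose t = uu for some string u. The string t contains exactly two b's and ends in b, so u contains exactly one b and ends in b; hence u = a^j b for some j, and uu = a^j b a^j b. Comparing with t = a^(p + k) b a^p b forces j = p + k (first block) and j = p (second block), which is impossible since k ≥ 1. So t ∉ L.

This contradicts the pumping lemma, which requires xy^i z ∈ L for all i ≥ 0.
Hence L = {ww : w ∈ {a,b}*} is not regular. ∎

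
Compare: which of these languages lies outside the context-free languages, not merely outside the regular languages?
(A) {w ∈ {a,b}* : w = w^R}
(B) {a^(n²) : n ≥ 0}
(B) {a^(n²) : n ≥ 0}

(B) {a^(n²) : n ≥ 0} requires the CFL pumping lemma.

- {w ∈ {a,b}* : w = w^R} is context-free (but not regular)
  • Can be shown non-regular with the regular pumping lemma
  • After pumping, the string is no longer symmetric

- {a^(n²) : n ≥ 0} is NOT context-free
  • Requires the CFL pumping lemma to prove
  • Gaps between squares grow unboundedly

The CFL pumping lemma is "stronger" in that it can prove non-membership
in the larger class of context-free languages.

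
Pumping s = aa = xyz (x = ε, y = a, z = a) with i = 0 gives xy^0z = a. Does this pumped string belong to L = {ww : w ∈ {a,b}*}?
No

xy⁰z = ε · ε · a = a.
a has odd length 1, so it cannot be written as ww and is not in L.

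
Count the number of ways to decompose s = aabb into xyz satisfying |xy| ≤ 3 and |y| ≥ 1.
6

For s = 'aabb' with pumping length p = 3:

Constraints: |xy| ≤ 3, |y| > 0

Valid decompositions (|xy| ≤ p, |y| ≥ 1):
  • x='', y='a', z='abb'
  • x='a', y='a', z='bb'
  • x='', y='aa', z='bb'
  • x='aa', y='b', z='b'
  • x='a', y='ab', z='b'
  • x='', y='aab', z='b'

Total count: 6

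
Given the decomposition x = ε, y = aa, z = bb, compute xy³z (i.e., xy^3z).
aaaaaabb

Given x = '', y = 'aa', z = 'bb' and i = 3:

xy^3z = x + y·y·...·y (3 times) + z
       = '' + 'aa'^3 + 'bb'
       = '' + 'aaaaaa' + 'bb'
       = 'aaaaaabb'

The pumped string is 'aaaaaabb' with length 8.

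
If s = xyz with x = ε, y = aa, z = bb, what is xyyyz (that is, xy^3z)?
aaaaaabb

Given x = '', y = 'aa', z = 'bb' and i = 3:

xy^3z = x + y·y·...·y (3 times) + z
       = '' + 'aa'^3 + 'bb'
       = '' + 'aaaaaa' + 'bb'
       = 'aaaaaabb'

The pumped string is 'aaaaaabb' with length 8.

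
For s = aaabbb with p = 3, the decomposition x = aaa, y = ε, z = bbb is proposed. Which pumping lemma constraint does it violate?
Violated: |y| > 0

The decomposition x = aaa, y = ε, z = bbb for s = aaabbb with p = 3
violates the constraint: |y| > 0

|y| = 0, but the pumping lemma requires |y| > 0 (y must be non-empty).

Pumping lemma constraints:
1. xyz = s (decomposition is valid)
2. |xy| ≤ p
3. |y| > 0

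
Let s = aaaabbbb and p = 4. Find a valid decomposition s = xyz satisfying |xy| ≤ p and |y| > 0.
x = '', y = 'aaaa', z = 'bbbb'

For s = aaaabbbb and p = 4, one valid decomposition is:
- x = '' (length 0)
- y = 'aaaa' (length 4)
- z = 'bbbb' (length 4)

Verification:
- xyz = '' + 'aaaa' + 'bbbb' = aaaabbbb ✓
- |xy| = 4 ≤ 4 ✓
- |y| = 4 > 0 ✓

All pumping lemma constraints are satisfied.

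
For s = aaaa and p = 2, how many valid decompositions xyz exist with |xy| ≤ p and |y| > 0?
3

For s = 'aaaa' with pumping length p = 2:

Constraints: |xy| ≤ 2, |y| > 0

Valid decompositions (|xy| ≤ p, |y| ≥ 1):
  • x='', y='a', z='aaa'
  • x='a', y='a', z='aa'
  • x='', y='aa', z='aa'

Total count: 3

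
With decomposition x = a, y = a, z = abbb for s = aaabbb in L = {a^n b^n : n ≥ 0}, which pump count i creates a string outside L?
i = 0

xy⁰z = a · ε · abbb = aabbb; aabbb has 2 a's and 3 b's; 2 ≠ 3, so it is not in L.
(Other choices also work, e.g. i = 2, 3; only i = 1 is guaranteed to stay in L since xy¹z = s.)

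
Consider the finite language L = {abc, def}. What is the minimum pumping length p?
p = 4

For a finite language L, the pumping lemma holds vacuously if p > max|s| for s ∈ L.

The longest string in L = {abc, def} has length 3.
If p = 4, then no string s ∈ L has |s| ≥ p, so the condition is vacuously true.

The minimum pumping length is p = 4.

Why no smaller p works: for any p ≤ 3, the longest string s ∈ L has |s| = 3 ≥ p, so it would
have to be pumpable; but pumping up (i = 2, 3, ...) produces ever longer strings, which cannot all lie in the
finite language L. So the pumping property fails for every p ≤ 3.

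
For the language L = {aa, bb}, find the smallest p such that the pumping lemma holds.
p = 3

For a finite language L, the pumping lemma holds vacuously if p > max|s| for s ∈ L.

The longest string in L = {aa, bb} has length 2.
If p = 3, then no string s ∈ L has |s| ≥ p, so the condition is vacuously true.

The minimum pumping length is p = 3.

Why no smaller p works: for any p ≤ 2, the longest string s ∈ L has |s| = 2 ≥ p, so it would
have to be pumpable; but pumping up (i = 2, 3, ...) produces ever longer strings, which cannot all lie in the
finite language L. So the pumping property fails for every p ≤ 2.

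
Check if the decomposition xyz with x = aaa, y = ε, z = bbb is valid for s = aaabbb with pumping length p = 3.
Violated: |y| > 0

The decomposition x = aaa, y = ε, z = bbb for s = aaabbb with p = 3
violates the constraint: |y| > 0

|y| = 0, but the pumping lemma requires |y| > 0 (y must be non-empty).

Pumping lemma constraints:
1. xyz = s (decomposition is valid)
2. |xy| ≤ p
3. |y| > 0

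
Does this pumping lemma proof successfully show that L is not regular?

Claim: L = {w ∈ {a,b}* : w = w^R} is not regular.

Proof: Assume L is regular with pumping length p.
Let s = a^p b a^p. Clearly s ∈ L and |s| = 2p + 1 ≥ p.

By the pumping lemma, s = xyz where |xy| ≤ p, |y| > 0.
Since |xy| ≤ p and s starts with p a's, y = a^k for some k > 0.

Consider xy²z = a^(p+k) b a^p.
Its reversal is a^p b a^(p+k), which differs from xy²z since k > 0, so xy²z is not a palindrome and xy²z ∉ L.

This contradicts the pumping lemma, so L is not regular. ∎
The proof is correct.

This proof is valid because:
1. s = a^p b a^p is in L and is chosen in terms of p, so |s| ≥ p holds for every p
2. The decomposition analysis is correct: |xy| ≤ p forces y to lie inside the leading a's
3. The contradiction is valid: a^(p+k) b a^p has more a's before the b than after it, so it is not a palindrome
4. The conclusion follows logically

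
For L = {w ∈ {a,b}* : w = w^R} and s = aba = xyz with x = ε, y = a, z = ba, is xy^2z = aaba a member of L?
No

xy²z = ε · aa · ba = aaba.
aaba reversed is abaa ≠ aaba, so it is not a palindrome and is not in L.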